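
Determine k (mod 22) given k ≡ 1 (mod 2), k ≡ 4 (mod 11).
15

Using the Chinese Remainder Theorem:
M = product of moduli = 22
For equation 1: M_1 = 11, 11 ≡ 1 (mod 2), inverse of 11 mod 2 is 1 (check: 1 × 1 = 1 ≡ 1 (mod 2))
For equation 2: M_2 = 2, 2 ≡ 2 (mod 11), inverse of 2 mod 11 is 6 (check: 2 × 6 = 12 ≡ 1 (mod 11))
Combine: k ≡ Σ r_i×M_i×(M_i⁻¹ mod m_i) = 1×11×1 + 4×2×6 = 11 + 48 = 59
59 mod 22 = 15
k ≡ 15 (mod 22)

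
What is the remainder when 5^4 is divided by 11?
4 = 4 (binary 100). Repeated squaring mod 11: 5^1 ≡ 5; 5^2 ≡ 5² = 25 ≡ 3; 5^4 ≡ 3² = 9 ≡ 9. So 5^4 ≡ 9 (mod 11).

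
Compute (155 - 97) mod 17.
7

(155 - 97) = 58
58 mod 17 = 7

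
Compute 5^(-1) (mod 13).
5^(-1) ≡ 8 (mod 13). Verification: 5 × 8 = 40 ≡ 1 (mod 13)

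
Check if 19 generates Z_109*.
p - 1 = 108 has prime divisors 2, 3. Check 19^(108/q) mod 109 for each: 19^(108/2) = 19^54 ≡ 108, 19^(108/3) = 19^36 ≡ 1 (mod 109). Since 19^36 ≡ 1 (mod 109), the order of 19 divides 36 (in fact the order is 36) ≠ 108, so it is not a primitive root.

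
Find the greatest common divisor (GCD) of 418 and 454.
2

Using the Euclidean algorithm:
418 = 0 × 454 + 418
454 = 1 × 418 + 36
418 = 11 × 36 + 22
36 = 1 × 22 + 14
22 = 1 × 14 + 8
14 = 1 × 8 + 6
8 = 1 × 6 + 2
6 = 3 × 2 + 0

GCD(418, 454) = 2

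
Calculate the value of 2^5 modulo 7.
5 = 4 + 1 (binary 101). Repeated squaring mod 7: 2^1 ≡ 2; 2^2 ≡ 2² = 4 ≡ 4; 2^4 ≡ 4² = 16 ≡ 2. Multiply: 2^5 = 2^4 × 2^1 ≡ 2 × 2 (mod 7): 2 × 2 = 4 ≡ 4. So 2^5 ≡ 4 (mod 7).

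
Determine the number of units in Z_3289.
2640

Prime factorization: 3289 = 11 × 13 × 23
Using the formula φ(n) = n × Π(1 - 1/p) for each prime factor p:
φ(3289) = 3289 × (1 - 1/11) × (1 - 1/13) × (1 - 1/23)
φ(3289) = 2640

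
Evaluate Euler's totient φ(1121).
1044

Prime factorization: 1121 = 19 × 59
Using the formula φ(n) = n × Π(1 - 1/p) for each prime factor p:
φ(1121) = 1121 × (1 - 1/19) × (1 - 1/59)
φ(1121) = 1044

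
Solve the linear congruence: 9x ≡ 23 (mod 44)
27

Since gcd(9, 44) = 1 divides 23, a solution exists.
Multiply both sides by the inverse of 9 mod 44:
  9^(-1) mod 44 = 5
  x ≡ 5 × 23 ≡ 115 ≡ 27 (mod 44)
Verification: 9 × 27 = 243 = 5 × 44 + 23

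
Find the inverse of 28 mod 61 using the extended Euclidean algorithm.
Extended GCD: 28(24) + 61(-11) = 1. So 28^(-1) ≡ 24 ≡ 24 (mod 61). Verify: 28 × 24 = 672 ≡ 1 (mod 61)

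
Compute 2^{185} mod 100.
32

Using successive squaring:
Binary expansion of 185: 10111001
Powers of 2 mod 100 (each is the square of the previous):
  2^1 ≡ 2 (mod 100)
  2^2 ≡ 2² = 4 ≡ 4 (mod 100)
  2^4 ≡ 4² = 16 ≡ 16 (mod 100)
  2^8 ≡ 16² = 256 ≡ 56 (mod 100)
  2^16 ≡ 56² = 3136 ≡ 36 (mod 100)
  2^32 ≡ 36² = 1296 ≡ 96 (mod 100)
  2^64 ≡ 96² = 9216 ≡ 16 (mod 100)
  2^128 ≡ 16² = 256 ≡ 56 (mod 100)
185 = 128 + 32 + 16 + 8 + 1, so 2^185 = 2^128 × 2^32 × 2^16 × 2^8 × 2^1 ≡ 56 × 96 × 36 × 56 × 2 (mod 100)
Multiplying step by step:
  56 × 96 = 5376 ≡ 76 (mod 100)
  76 × 36 = 2736 ≡ 36 (mod 100)
  36 × 56 = 2016 ≡ 16 (mod 100)
  16 × 2 = 32 ≡ 32 (mod 100)
Result: 2^185 ≡ 32 (mod 100)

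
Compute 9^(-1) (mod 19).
9^(-1) ≡ 17 (mod 19). Verification: 9 × 17 = 153 ≡ 1 (mod 19)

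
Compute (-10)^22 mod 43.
Using repeated squaring. (-10) ≡ 33 (mod 43). 22 = 16 + 4 + 2 (binary 10110). Repeated squaring mod 43: 33^1 ≡ 33; 33^2 ≡ 33² = 1089 ≡ 14; 33^4 ≡ 14² = 196 ≡ 24; 33^8 ≡ 24² = 576 ≡ 17; 33^16 ≡ 17² = 289 ≡ 31. Multiply: (-10)^22 ≡ 33^16 × 33^4 × 33^2 ≡ 31 × 24 × 14 (mod 43): 31 × 24 = 744 ≡ 13; 13 × 14 = 182 ≡ 10. So (-10)^22 ≡ 10 (mod 43).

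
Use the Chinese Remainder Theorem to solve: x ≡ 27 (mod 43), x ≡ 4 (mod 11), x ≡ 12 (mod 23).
7165

Using the Chinese Remainder Theorem:
M = product of moduli = 10879
For equation 1: M_1 = 253, 253 ≡ 38 (mod 43), inverse of 253 mod 43 is 17 (check: 38 × 17 = 646 ≡ 1 (mod 43))
For equation 2: M_2 = 989, 989 ≡ 10 (mod 11), inverse of 989 mod 11 is 10 (check: 10 × 10 = 100 ≡ 1 (mod 11))
For equation 3: M_3 = 473, 473 ≡ 13 (mod 23), inverse of 473 mod 23 is 16 (check: 13 × 16 = 208 ≡ 1 (mod 23))
Combine: x ≡ Σ r_i×M_i×(M_i⁻¹ mod m_i) = 27×253×17 + 4×989×10 + 12×473×16 = 116127 + 39560 + 90816 = 246503
246503 mod 10879 = 7165
x ≡ 7165 (mod 10879)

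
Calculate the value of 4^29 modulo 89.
Using repeated squaring. 29 = 16 + 8 + 4 + 1 (binary 11101). Repeated squaring mod 89: 4^1 ≡ 4; 4^2 ≡ 4² = 16 ≡ 16; 4^4 ≡ 16² = 256 ≡ 78; 4^8 ≡ 78² = 6084 ≡ 32; 4^16 ≡ 32² = 1024 ≡ 45. Multiply: 4^29 = 4^16 × 4^8 × 4^4 × 4^1 ≡ 45 × 32 × 78 × 4 (mod 89): 45 × 32 = 1440 ≡ 16; 16 × 78 = 1248 ≡ 2; 2 × 4 = 8 ≡ 8. So 4^29 ≡ 8 (mod 89).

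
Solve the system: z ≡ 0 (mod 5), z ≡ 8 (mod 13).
M = 5 × 13 = 65. M₁ = 13, y₁ ≡ 2 (mod 5). M₂ = 5, y₂ ≡ 8 (mod 13). z = 0×13×2 + 8×5×8 ≡ 60 (mod 65)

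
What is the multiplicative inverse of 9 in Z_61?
9^(-1) ≡ 34 (mod 61). Verification: 9 × 34 = 306 ≡ 1 (mod 61)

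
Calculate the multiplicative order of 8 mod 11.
Powers of 8 mod 11: 8^1≡8, 8^2≡9, 8^3≡6, 8^4≡4, 8^5≡10, 8^6≡3, 8^7≡2, 8^8≡5, 8^9≡7, 8^10≡1. Order = 10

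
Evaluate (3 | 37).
(3/37) = 3^{18} mod 37 = 1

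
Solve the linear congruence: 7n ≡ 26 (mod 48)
38

Since gcd(7, 48) = 1 divides 26, a solution exists.
Multiply both sides by the inverse of 7 mod 48:
  7^(-1) mod 48 = 7
  x ≡ 7 × 26 ≡ 182 ≡ 38 (mod 48)
Verification: 7 × 38 = 266 = 5 × 48 + 26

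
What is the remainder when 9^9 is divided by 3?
9 ≡ 0 (mod 3). 9 = 8 + 1 (binary 1001). Repeated squaring mod 3: 0^1 ≡ 0; 0^2 ≡ 0² = 0 ≡ 0; 0^4 ≡ 0² = 0 ≡ 0; 0^8 ≡ 0² = 0 ≡ 0. Multiply: 9^9 ≡ 0^8 × 0^1 ≡ 0 × 0 (mod 3): 0 × 0 = 0 ≡ 0. So 9^9 ≡ 0 (mod 3).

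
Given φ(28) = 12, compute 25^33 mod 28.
By Euler: 25^{12} ≡ 1 (mod 28) since gcd(25, 28) = 1. 33 = 2×12 + 9. So 25^{33} ≡ 25^{9} ≡ 1 (mod 28)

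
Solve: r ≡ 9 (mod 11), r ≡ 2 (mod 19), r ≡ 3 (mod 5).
M = 11 × 19 × 5 = 1045. M₁ = 95, y₁ ≡ 8 (mod 11). M₂ = 55, y₂ ≡ 9 (mod 19). M₃ = 209, y₃ ≡ 4 (mod 5). r = 9×95×8 + 2×55×9 + 3×209×4 ≡ 933 (mod 1045)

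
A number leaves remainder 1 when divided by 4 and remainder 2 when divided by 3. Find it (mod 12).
M = 4 × 3 = 12. M₁ = 3, y₁ ≡ 3 (mod 4). M₂ = 4, y₂ ≡ 1 (mod 3). n = 1×3×3 + 2×4×1 ≡ 5 (mod 12)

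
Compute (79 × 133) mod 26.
3

(79 × 133) = 10507
10507 mod 26 = 3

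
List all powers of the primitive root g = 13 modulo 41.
g^1, g^2, ..., g^{40} mod 41: {13, 5, 24, 25, 38, 2, 26, 10, 7, 9, 35, 4, 11, 20, 14, 18, 29, 8, 22, 40, 28, 36, 17, 16, 3, 39, 15, 31, 34, 32, 6, 37, 30, 21, 27, 23, 12, 33, 19, 1}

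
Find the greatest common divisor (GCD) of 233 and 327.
1

Using the Euclidean algorithm:
233 = 0 × 327 + 233
327 = 1 × 233 + 94
233 = 2 × 94 + 45
94 = 2 × 45 + 4
45 = 11 × 4 + 1
4 = 4 × 1 + 0

GCD(233, 327) = 1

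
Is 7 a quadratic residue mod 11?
By Euler's criterion: 7^{5} ≡ 10 (mod 11). Since this equals -1 (≡ 10), 7 is not a QR.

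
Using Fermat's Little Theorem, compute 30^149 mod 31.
By Fermat: 30^{30} ≡ 1 (mod 31). 149 = 4×30 + 29. So 30^{149} ≡ 30^{29} ≡ 30 (mod 31)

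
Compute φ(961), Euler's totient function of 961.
930

Prime factorization: 961 = 31^2
Using the formula φ(n) = n × Π(1 - 1/p) for each prime factor p:
φ(961) = 961 × (1 - 1/31)
φ(961) = 930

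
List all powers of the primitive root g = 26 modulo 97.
g^1, g^2, ..., g^{96} mod 97: {26, 94, 19, 9, 40, 70, 74, 81, 69, 48, 84, 50, 39, 44, 77, 62, 60, 8, 14, 73, 55, 72, 29, 75, 10, 66, 67, 93, 90, 12, 21, 61, 34, 11, 92, 64, 15, 2, 52, 91, 38, 18, 80, 43, 51, 65, 41, 96, 71, 3, 78, 88, 57, 27, 23, 16, 28, 49, 13, 47, 58, 53, 20, 35, 37, 89, 83, 24, 42, 25, 68, 22, 87, 31, 30, 4, 7, 85, 76, 36, 63, 86, 5, 33, 82, 95, 45, 6, 59, 79, 17, 54, 46, 32, 56, 1}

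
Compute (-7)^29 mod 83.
Using repeated squaring. (-7) ≡ 76 (mod 83). 29 = 16 + 8 + 4 + 1 (binary 11101). Repeated squaring mod 83: 76^1 ≡ 76; 76^2 ≡ 76² = 5776 ≡ 49; 76^4 ≡ 49² = 2401 ≡ 77; 76^8 ≡ 77² = 5929 ≡ 36; 76^16 ≡ 36² = 1296 ≡ 51. Multiply: (-7)^29 ≡ 76^16 × 76^8 × 76^4 × 76^1 ≡ 51 × 36 × 77 × 76 (mod 83): 51 × 36 = 1836 ≡ 10; 10 × 77 = 770 ≡ 23; 23 × 76 = 1748 ≡ 5. So (-7)^29 ≡ 5 (mod 83).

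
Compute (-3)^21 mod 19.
Using Fermat: (-3)^{18} ≡ 1 (mod 19). 21 ≡ 3 (mod 18). So (-3)^{21} ≡ (-3)^{3} ≡ 11 (mod 19)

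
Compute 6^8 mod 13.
8 = 8 (binary 1000). Repeated squaring mod 13: 6^1 ≡ 6; 6^2 ≡ 6² = 36 ≡ 10; 6^4 ≡ 10² = 100 ≡ 9; 6^8 ≡ 9² = 81 ≡ 3. So 6^8 ≡ 3 (mod 13).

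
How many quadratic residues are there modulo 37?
For prime 37, there are (p-1)/2 = (37-1)/2 = 18 quadratic residues (excluding 0).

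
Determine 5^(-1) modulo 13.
5^(-1) ≡ 8 (mod 13). Verification: 5 × 8 = 40 ≡ 1 (mod 13)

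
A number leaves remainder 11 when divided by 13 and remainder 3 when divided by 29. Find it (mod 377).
M = 13 × 29 = 377. M₁ = 29, y₁ ≡ 9 (mod 13). M₂ = 13, y₂ ≡ 9 (mod 29). r = 11×29×9 + 3×13×9 ≡ 206 (mod 377)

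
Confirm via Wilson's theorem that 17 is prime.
(16)! mod 17 = 16. Since this equals -1 (mod 17), Wilson confirms 17 is prime.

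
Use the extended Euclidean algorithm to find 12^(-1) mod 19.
Extended GCD: 12(8) + 19(-5) = 1. So 12^(-1) ≡ 8 ≡ 8 (mod 19). Verify: 12 × 8 = 96 ≡ 1 (mod 19)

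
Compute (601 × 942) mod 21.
3

(601 × 942) = 566142
566142 mod 21 = 3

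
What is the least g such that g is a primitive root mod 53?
p - 1 = 52 has prime divisors 2, 13. h is a primitive root mod 53 iff h^(52/q) ≢ 1 (mod 53) for each such q.
h = 2: 2^26 ≡ 52, 2^4 ≡ 16 (mod 53); none is 1, so 2 has order 52 and is a primitive root.
The smallest primitive root mod 53 is g = 2.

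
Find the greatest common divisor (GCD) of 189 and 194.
1

Using the Euclidean algorithm:
189 = 0 × 194 + 189
194 = 1 × 189 + 5
189 = 37 × 5 + 4
5 = 1 × 4 + 1
4 = 4 × 1 + 0

GCD(189, 194) = 1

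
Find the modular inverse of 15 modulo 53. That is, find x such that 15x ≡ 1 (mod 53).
46

Using Extended Euclidean Algorithm:
gcd(15, 53) = 1
Bezout coefficients: 15 × -7 + 53 × 2 = 1
So 15 × -7 ≡ 1 (mod 53)
The inverse is -7 mod 53 = 46
Verification: 15 × 46 = 690 = 13 × 53 + 1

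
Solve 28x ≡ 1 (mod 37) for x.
4

Using Extended Euclidean Algorithm:
gcd(28, 37) = 1
Bezout coefficients: 28 × 4 + 37 × -3 = 1
So 28 × 4 ≡ 1 (mod 37)
The inverse is 4 mod 37 = 4
Verification: 28 × 4 = 112 = 3 × 37 + 1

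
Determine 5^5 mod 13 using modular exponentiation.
5 = 4 + 1 (binary 101). Repeated squaring mod 13: 5^1 ≡ 5; 5^2 ≡ 5² = 25 ≡ 12; 5^4 ≡ 12² = 144 ≡ 1. Multiply: 5^5 = 5^4 × 5^1 ≡ 1 × 5 (mod 13): 1 × 5 = 5 ≡ 5. So 5^5 ≡ 5 (mod 13).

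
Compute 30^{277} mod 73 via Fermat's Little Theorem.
43

By Fermat's Little Theorem, a^(p-1) ≡ 1 (mod p) for prime p and gcd(a, p) = 1
Here p = 73, so 30^72 ≡ 1 (mod 73)
We can reduce the exponent: 277 mod 72 = 61
So 30^277 ≡ 30^61 (mod 73)
Computing: 30^61 mod 73 = 43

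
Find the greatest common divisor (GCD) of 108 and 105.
3

Using the Euclidean algorithm:
108 = 1 × 105 + 3
105 = 35 × 3 + 0

GCD(108, 105) = 3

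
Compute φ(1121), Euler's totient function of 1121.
1044

Prime factorization: 1121 = 19 × 59
Using the formula φ(n) = n × Π(1 - 1/p) for each prime factor p:
φ(1121) = 1121 × (1 - 1/19) × (1 - 1/59)
φ(1121) = 1044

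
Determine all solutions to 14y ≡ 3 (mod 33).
12

Since gcd(14, 33) = 1 divides 3, a solution exists.
Multiply both sides by the inverse of 14 mod 33:
  14^(-1) mod 33 = 26
  x ≡ 26 × 3 ≡ 78 ≡ 12 (mod 33)
Verification: 14 × 12 = 168 = 5 × 33 + 3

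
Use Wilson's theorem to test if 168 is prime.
(167)! mod 168 = 0. Since 0 ≢ -1 (mod 168), 168 is not prime.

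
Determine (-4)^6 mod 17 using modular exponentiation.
(-4) ≡ 13 (mod 17). 6 = 4 + 2 (binary 110). Repeated squaring mod 17: 13^1 ≡ 13; 13^2 ≡ 13² = 169 ≡ 16; 13^4 ≡ 16² = 256 ≡ 1. Multiply: (-4)^6 ≡ 13^4 × 13^2 ≡ 1 × 16 (mod 17): 1 × 16 = 16 ≡ 16. So (-4)^6 ≡ 16 (mod 17).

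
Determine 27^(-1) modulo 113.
27^(-1) ≡ 67 (mod 113). Verification: 27 × 67 = 1809 ≡ 1 (mod 113)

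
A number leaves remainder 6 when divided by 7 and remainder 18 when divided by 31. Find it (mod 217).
M = 7 × 31 = 217. M₁ = 31, y₁ ≡ 5 (mod 7). M₂ = 7, y₂ ≡ 9 (mod 31). m = 6×31×5 + 18×7×9 ≡ 111 (mod 217)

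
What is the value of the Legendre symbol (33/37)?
(33/37) = 33^{18} mod 37 = 1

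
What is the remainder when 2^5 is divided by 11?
5 = 4 + 1 (binary 101). Repeated squaring mod 11: 2^1 ≡ 2; 2^2 ≡ 2² = 4 ≡ 4; 2^4 ≡ 4² = 16 ≡ 5. Multiply: 2^5 = 2^4 × 2^1 ≡ 5 × 2 (mod 11): 5 × 2 = 10 ≡ 10. So 2^5 ≡ 10 (mod 11).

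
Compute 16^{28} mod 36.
16

Using successive squaring:
Binary expansion of 28: 11100
Powers of 16 mod 36 (each is the square of the previous):
  16^1 ≡ 16 (mod 36)
  16^2 ≡ 16² = 256 ≡ 4 (mod 36)
  16^4 ≡ 4² = 16 ≡ 16 (mod 36)
  16^8 ≡ 16² = 256 ≡ 4 (mod 36)
  16^16 ≡ 4² = 16 ≡ 16 (mod 36)
28 = 16 + 8 + 4, so 16^28 = 16^16 × 16^8 × 16^4 ≡ 16 × 4 × 16 (mod 36)
Multiplying step by step:
  16 × 4 = 64 ≡ 28 (mod 36)
  28 × 16 = 448 ≡ 16 (mod 36)
Result: 16^28 ≡ 16 (mod 36)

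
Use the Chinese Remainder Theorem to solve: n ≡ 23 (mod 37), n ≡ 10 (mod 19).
504

Using the Chinese Remainder Theorem:
M = product of moduli = 703
For equation 1: M_1 = 19, 19 ≡ 19 (mod 37), inverse of 19 mod 37 is 2 (check: 19 × 2 = 38 ≡ 1 (mod 37))
For equation 2: M_2 = 37, 37 ≡ 18 (mod 19), inverse of 37 mod 19 is 18 (check: 18 × 18 = 324 ≡ 1 (mod 19))
Combine: n ≡ Σ r_i×M_i×(M_i⁻¹ mod m_i) = 23×19×2 + 10×37×18 = 874 + 6660 = 7534
7534 mod 703 = 504
n ≡ 504 (mod 703)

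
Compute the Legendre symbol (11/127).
(11/127) = 11^{63} mod 127 = 1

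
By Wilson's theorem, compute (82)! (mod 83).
By Wilson's theorem, (82)! ≡ -1 ≡ 82 (mod 83)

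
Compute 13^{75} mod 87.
64

Using successive squaring:
Binary expansion of 75: 1001011
Powers of 13 mod 87 (each is the square of the previous):
  13^1 ≡ 13 (mod 87)
  13^2 ≡ 13² = 169 ≡ 82 (mod 87)
  13^4 ≡ 82² = 6724 ≡ 25 (mod 87)
  13^8 ≡ 25² = 625 ≡ 16 (mod 87)
  13^16 ≡ 16² = 256 ≡ 82 (mod 87)
  13^32 ≡ 82² = 6724 ≡ 25 (mod 87)
  13^64 ≡ 25² = 625 ≡ 16 (mod 87)
75 = 64 + 8 + 2 + 1, so 13^75 = 13^64 × 13^8 × 13^2 × 13^1 ≡ 16 × 16 × 82 × 13 (mod 87)
Multiplying step by step:
  16 × 16 = 256 ≡ 82 (mod 87)
  82 × 82 = 6724 ≡ 25 (mod 87)
  25 × 13 = 325 ≡ 64 (mod 87)
Result: 13^75 ≡ 64 (mod 87)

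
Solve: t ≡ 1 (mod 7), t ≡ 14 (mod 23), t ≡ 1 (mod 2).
M = 7 × 23 × 2 = 322. M₁ = 46, y₁ ≡ 2 (mod 7). M₂ = 14, y₂ ≡ 5 (mod 23). M₃ = 161, y₃ ≡ 1 (mod 2). t = 1×46×2 + 14×14×5 + 1×161×1 ≡ 267 (mod 322)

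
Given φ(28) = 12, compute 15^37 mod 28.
By Euler: 15^{12} ≡ 1 (mod 28) since gcd(15, 28) = 1. 37 = 3×12 + 1. So 15^{37} ≡ 15^{1} ≡ 15 (mod 28)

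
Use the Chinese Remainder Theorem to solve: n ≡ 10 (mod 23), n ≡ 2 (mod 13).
171

Using the Chinese Remainder Theorem:
M = product of moduli = 299
For equation 1: M_1 = 13, 13 ≡ 13 (mod 23), inverse of 13 mod 23 is 16 (check: 13 × 16 = 208 ≡ 1 (mod 23))
For equation 2: M_2 = 23, 23 ≡ 10 (mod 13), inverse of 23 mod 13 is 4 (check: 10 × 4 = 40 ≡ 1 (mod 13))
Combine: n ≡ Σ r_i×M_i×(M_i⁻¹ mod m_i) = 10×13×16 + 2×23×4 = 2080 + 184 = 2264
2264 mod 299 = 171
n ≡ 171 (mod 299)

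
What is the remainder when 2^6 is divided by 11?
6 = 4 + 2 (binary 110). Repeated squaring mod 11: 2^1 ≡ 2; 2^2 ≡ 2² = 4 ≡ 4; 2^4 ≡ 4² = 16 ≡ 5. Multiply: 2^6 = 2^4 × 2^2 ≡ 5 × 4 (mod 11): 5 × 4 = 20 ≡ 9. So 2^6 ≡ 9 (mod 11).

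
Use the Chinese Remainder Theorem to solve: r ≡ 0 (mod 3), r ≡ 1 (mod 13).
M = 3 × 13 = 39. M₁ = 13, y₁ ≡ 1 (mod 3). M₂ = 3, y₂ ≡ 9 (mod 13). r = 0×13×1 + 1×3×9 ≡ 27 (mod 39)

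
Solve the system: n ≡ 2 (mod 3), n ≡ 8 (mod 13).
M = 3 × 13 = 39. M₁ = 13, y₁ ≡ 1 (mod 3). M₂ = 3, y₂ ≡ 9 (mod 13). n = 2×13×1 + 8×3×9 ≡ 8 (mod 39)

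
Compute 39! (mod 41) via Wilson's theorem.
(40)! = (39)! × (40) ≡ -1 (mod 41). So (39)! ≡ -1 × (40)^(-1) ≡ (-1)×(-1) = 1 (mod 41)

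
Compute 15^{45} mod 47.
22

Using successive squaring:
Binary expansion of 45: 101101
Powers of 15 mod 47 (each is the square of the previous):
  15^1 ≡ 15 (mod 47)
  15^2 ≡ 15² = 225 ≡ 37 (mod 47)
  15^4 ≡ 37² = 1369 ≡ 6 (mod 47)
  15^8 ≡ 6² = 36 ≡ 36 (mod 47)
  15^16 ≡ 36² = 1296 ≡ 27 (mod 47)
  15^32 ≡ 27² = 729 ≡ 24 (mod 47)
45 = 32 + 8 + 4 + 1, so 15^45 = 15^32 × 15^8 × 15^4 × 15^1 ≡ 24 × 36 × 6 × 15 (mod 47)
Multiplying step by step:
  24 × 36 = 864 ≡ 18 (mod 47)
  18 × 6 = 108 ≡ 14 (mod 47)
  14 × 15 = 210 ≡ 22 (mod 47)
Result: 15^45 ≡ 22 (mod 47)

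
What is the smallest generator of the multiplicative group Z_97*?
p - 1 = 96 has prime divisors 2, 3. h is a primitive root mod 97 iff h^(96/q) ≢ 1 (mod 97) for each such q.
h = 2: 2^48 ≡ 1, 2^32 ≡ 35 (mod 97); 2^48 ≡ 1, so not a primitive root.
h = 3: 3^48 ≡ 1, 3^32 ≡ 35 (mod 97); 3^48 ≡ 1, so not a primitive root.
h = 4: 4^48 ≡ 1, 4^32 ≡ 61 (mod 97); 4^48 ≡ 1, so not a primitive root.
h = 5: 5^48 ≡ 96, 5^32 ≡ 35 (mod 97); none is 1, so 5 has order 96 and is a primitive root.
The smallest primitive root mod 97 is g = 5.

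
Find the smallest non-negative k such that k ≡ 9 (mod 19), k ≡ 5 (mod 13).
161

Using the Chinese Remainder Theorem:
M = product of moduli = 247
For equation 1: M_1 = 13, 13 ≡ 13 (mod 19), inverse of 13 mod 19 is 3 (check: 13 × 3 = 39 ≡ 1 (mod 19))
For equation 2: M_2 = 19, 19 ≡ 6 (mod 13), inverse of 19 mod 13 is 11 (check: 6 × 11 = 66 ≡ 1 (mod 13))
Combine: k ≡ Σ r_i×M_i×(M_i⁻¹ mod m_i) = 9×13×3 + 5×19×11 = 351 + 1045 = 1396
1396 mod 247 = 161
k ≡ 161 (mod 247)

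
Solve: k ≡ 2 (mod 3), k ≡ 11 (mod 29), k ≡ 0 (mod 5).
M = 3 × 29 × 5 = 435. M₁ = 145, y₁ ≡ 1 (mod 3). M₂ = 15, y₂ ≡ 2 (mod 29). M₃ = 87, y₃ ≡ 3 (mod 5). k = 2×145×1 + 11×15×2 + 0×87×3 ≡ 185 (mod 435)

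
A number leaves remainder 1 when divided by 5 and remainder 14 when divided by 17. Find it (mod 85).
M = 5 × 17 = 85. M₁ = 17, y₁ ≡ 3 (mod 5). M₂ = 5, y₂ ≡ 7 (mod 17). t = 1×17×3 + 14×5×7 ≡ 31 (mod 85)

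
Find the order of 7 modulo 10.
Powers of 7 mod 10: 7^1≡7, 7^2≡9, 7^3≡3, 7^4≡1. Order = 4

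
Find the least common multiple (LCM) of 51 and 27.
459

First find GCD(51, 27) using the Euclidean algorithm:
51 = 1 × 27 + 24
27 = 1 × 24 + 3
24 = 8 × 3 + 0
GCD(51, 27) = 3

LCM formula: LCM(a, b) = (a × b) / GCD(a, b)
LCM(51, 27) = (51 × 27) / 3
LCM(51, 27) = 1377 / 3
LCM(51, 27) = 459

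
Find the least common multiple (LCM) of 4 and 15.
60

First find GCD(4, 15) using the Euclidean algorithm:
4 = 0 × 15 + 4
15 = 3 × 4 + 3
4 = 1 × 3 + 1
3 = 3 × 1 + 0
GCD(4, 15) = 1

LCM formula: LCM(a, b) = (a × b) / GCD(a, b)
LCM(4, 15) = (4 × 15) / 1
LCM(4, 15) = 60 / 1
LCM(4, 15) = 60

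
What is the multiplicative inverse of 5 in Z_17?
7

Using Extended Euclidean Algorithm:
gcd(5, 17) = 1
Bezout coefficients: 5 × 7 + 17 × -2 = 1
So 5 × 7 ≡ 1 (mod 17)
The inverse is 7 mod 17 = 7
Verification: 5 × 7 = 35 = 2 × 17 + 1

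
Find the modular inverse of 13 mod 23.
13^(-1) ≡ 16 (mod 23). Verification: 13 × 16 = 208 ≡ 1 (mod 23)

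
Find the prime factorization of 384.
2^7 × 3

Divide by primes starting from smallest:
384 ÷ 2 = 192
192 ÷ 2 = 96
96 ÷ 2 = 48
48 ÷ 2 = 24
24 ÷ 2 = 12
12 ÷ 2 = 6
6 ÷ 2 = 3
3 ÷ 3 = 1

384 = 2^7 × 3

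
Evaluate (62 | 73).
(62/73) = 62^{36} mod 73 = -1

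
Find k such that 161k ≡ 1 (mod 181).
161^(-1) ≡ 9 (mod 181). Verification: 161 × 9 = 1449 ≡ 1 (mod 181)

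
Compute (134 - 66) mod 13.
3

(134 - 66) = 68
68 mod 13 = 3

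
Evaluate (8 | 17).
(8/17) = 8^{8} mod 17 = 1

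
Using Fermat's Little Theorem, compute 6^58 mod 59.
By Fermat's Little Theorem, 6^{58} ≡ 1 (mod 59) since 59 is prime and gcd(6, 59) = 1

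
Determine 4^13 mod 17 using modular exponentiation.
Using repeated squaring. 13 = 8 + 4 + 1 (binary 1101). Repeated squaring mod 17: 4^1 ≡ 4; 4^2 ≡ 4² = 16 ≡ 16; 4^4 ≡ 16² = 256 ≡ 1; 4^8 ≡ 1² = 1 ≡ 1. Multiply: 4^13 = 4^8 × 4^4 × 4^1 ≡ 1 × 1 × 4 (mod 17): 1 × 1 = 1 ≡ 1; 1 × 4 = 4 ≡ 4. So 4^13 ≡ 4 (mod 17).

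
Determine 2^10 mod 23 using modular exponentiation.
10 = 8 + 2 (binary 1010). Repeated squaring mod 23: 2^1 ≡ 2; 2^2 ≡ 2² = 4 ≡ 4; 2^4 ≡ 4² = 16 ≡ 16; 2^8 ≡ 16² = 256 ≡ 3. Multiply: 2^10 = 2^8 × 2^2 ≡ 3 × 4 (mod 23): 3 × 4 = 12 ≡ 12. So 2^10 ≡ 12 (mod 23).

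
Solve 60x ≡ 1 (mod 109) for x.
20

Using Extended Euclidean Algorithm:
gcd(60, 109) = 1
Bezout coefficients: 60 × 20 + 109 × -11 = 1
So 60 × 20 ≡ 1 (mod 109)
The inverse is 20 mod 109 = 20
Verification: 60 × 20 = 1200 = 11 × 109 + 1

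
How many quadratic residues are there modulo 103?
For prime 103, there are (p-1)/2 = (103-1)/2 = 51 quadratic residues (excluding 0).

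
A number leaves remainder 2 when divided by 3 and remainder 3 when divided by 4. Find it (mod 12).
M = 3 × 4 = 12. M₁ = 4, y₁ ≡ 1 (mod 3). M₂ = 3, y₂ ≡ 3 (mod 4). t = 2×4×1 + 3×3×3 ≡ 11 (mod 12)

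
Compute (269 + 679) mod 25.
23

(269 + 679) = 948
948 mod 25 = 23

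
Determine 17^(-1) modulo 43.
17^(-1) ≡ 38 (mod 43). Verification: 17 × 38 = 646 ≡ 1 (mod 43)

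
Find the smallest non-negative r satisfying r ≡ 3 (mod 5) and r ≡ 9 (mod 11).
M = 5 × 11 = 55. M₁ = 11, y₁ ≡ 1 (mod 5). M₂ = 5, y₂ ≡ 9 (mod 11). r = 3×11×1 + 9×5×9 ≡ 53 (mod 55)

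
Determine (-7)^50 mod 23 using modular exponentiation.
Using Fermat: (-7)^{22} ≡ 1 (mod 23). 50 ≡ 6 (mod 22). So (-7)^{50} ≡ (-7)^{6} ≡ 4 (mod 23)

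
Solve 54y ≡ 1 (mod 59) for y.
47

Using Extended Euclidean Algorithm:
gcd(54, 59) = 1
Bezout coefficients: 54 × -12 + 59 × 11 = 1
So 54 × -12 ≡ 1 (mod 59)
The inverse is -12 mod 59 = 47
Verification: 54 × 47 = 2538 = 43 × 59 + 1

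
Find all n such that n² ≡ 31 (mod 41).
The square roots of 31 mod 41 are 20 and 21. Verify: 20² = 400 ≡ 31 (mod 41)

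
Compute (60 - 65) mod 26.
21

(60 - 65) = -5
-5 mod 26 = 21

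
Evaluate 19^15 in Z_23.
Using repeated squaring. 15 = 8 + 4 + 2 + 1 (binary 1111). Repeated squaring mod 23: 19^1 ≡ 19; 19^2 ≡ 19² = 361 ≡ 16; 19^4 ≡ 16² = 256 ≡ 3; 19^8 ≡ 3² = 9 ≡ 9. Multiply: 19^15 = 19^8 × 19^4 × 19^2 × 19^1 ≡ 9 × 3 × 16 × 19 (mod 23): 9 × 3 = 27 ≡ 4; 4 × 16 = 64 ≡ 18; 18 × 19 = 342 ≡ 20. So 19^15 ≡ 20 (mod 23).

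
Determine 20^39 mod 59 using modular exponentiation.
Using repeated squaring. 39 = 32 + 4 + 2 + 1 (binary 100111). Repeated squaring mod 59: 20^1 ≡ 20; 20^2 ≡ 20² = 400 ≡ 46; 20^4 ≡ 46² = 2116 ≡ 51; 20^8 ≡ 51² = 2601 ≡ 5; 20^16 ≡ 5² = 25 ≡ 25; 20^32 ≡ 25² = 625 ≡ 35. Multiply: 20^39 = 20^32 × 20^4 × 20^2 × 20^1 ≡ 35 × 51 × 46 × 20 (mod 59): 35 × 51 = 1785 ≡ 15; 15 × 46 = 690 ≡ 41; 41 × 20 = 820 ≡ 53. So 20^39 ≡ 53 (mod 59).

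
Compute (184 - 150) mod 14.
6

(184 - 150) = 34
34 mod 14 = 6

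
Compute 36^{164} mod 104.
48

Using successive squaring:
Binary expansion of 164: 10100100
Powers of 36 mod 104 (each is the square of the previous):
  36^1 ≡ 36 (mod 104)
  36^2 ≡ 36² = 1296 ≡ 48 (mod 104)
  36^4 ≡ 48² = 2304 ≡ 16 (mod 104)
  36^8 ≡ 16² = 256 ≡ 48 (mod 104)
  36^16 ≡ 48² = 2304 ≡ 16 (mod 104)
  36^32 ≡ 16² = 256 ≡ 48 (mod 104)
  36^64 ≡ 48² = 2304 ≡ 16 (mod 104)
  36^128 ≡ 16² = 256 ≡ 48 (mod 104)
164 = 128 + 32 + 4, so 36^164 = 36^128 × 36^32 × 36^4 ≡ 48 × 48 × 16 (mod 104)
Multiplying step by step:
  48 × 48 = 2304 ≡ 16 (mod 104)
  16 × 16 = 256 ≡ 48 (mod 104)
Result: 36^164 ≡ 48 (mod 104)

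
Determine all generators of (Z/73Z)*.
Primitive roots mod 73: {5, 11, 13, 14, 15, 20, 26, 28, 29, 31, 33, 34, 39, 40, 42, 44, 45, 47, 53, 58, 59, 60, 62, 68}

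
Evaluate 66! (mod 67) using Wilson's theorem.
By Wilson's theorem, (66)! ≡ -1 ≡ 66 (mod 67)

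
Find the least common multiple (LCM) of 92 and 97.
8924

First find GCD(92, 97) using the Euclidean algorithm:
92 = 0 × 97 + 92
97 = 1 × 92 + 5
92 = 18 × 5 + 2
5 = 2 × 2 + 1
2 = 2 × 1 + 0
GCD(92, 97) = 1

LCM formula: LCM(a, b) = (a × b) / GCD(a, b)
LCM(92, 97) = (92 × 97) / 1
LCM(92, 97) = 8924 / 1
LCM(92, 97) = 8924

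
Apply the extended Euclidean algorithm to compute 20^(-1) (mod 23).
Extended GCD: 20(-8) + 23(7) = 1. So 20^(-1) ≡ 15 ≡ 15 (mod 23). Verify: 20 × 15 = 300 ≡ 1 (mod 23)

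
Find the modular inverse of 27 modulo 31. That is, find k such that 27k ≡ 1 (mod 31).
23

Using Extended Euclidean Algorithm:
gcd(27, 31) = 1
Bezout coefficients: 27 × -8 + 31 × 7 = 1
So 27 × -8 ≡ 1 (mod 31)
The inverse is -8 mod 31 = 23
Verification: 27 × 23 = 621 = 20 × 31 + 1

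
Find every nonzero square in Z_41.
QRs mod 41: {1, 2, 4, 5, 8, 9, 10, 16, 18, 20, 21, 23, 25, 31, 32, 33, 36, 37, 39, 40}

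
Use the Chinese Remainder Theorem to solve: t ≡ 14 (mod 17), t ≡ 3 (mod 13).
M = 17 × 13 = 221. M₁ = 13, y₁ ≡ 4 (mod 17). M₂ = 17, y₂ ≡ 10 (mod 13). t = 14×13×4 + 3×17×10 ≡ 133 (mod 221)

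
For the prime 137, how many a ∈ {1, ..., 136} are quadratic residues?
For prime 137, there are (p-1)/2 = (137-1)/2 = 68 quadratic residues (excluding 0).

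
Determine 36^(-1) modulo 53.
36^(-1) ≡ 28 (mod 53). Verification: 36 × 28 = 1008 ≡ 1 (mod 53)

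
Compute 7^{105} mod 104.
47

Using successive squaring:
Binary expansion of 105: 1101001
Powers of 7 mod 104 (each is the square of the previous):
  7^1 ≡ 7 (mod 104)
  7^2 ≡ 7² = 49 ≡ 49 (mod 104)
  7^4 ≡ 49² = 2401 ≡ 9 (mod 104)
  7^8 ≡ 9² = 81 ≡ 81 (mod 104)
  7^16 ≡ 81² = 6561 ≡ 9 (mod 104)
  7^32 ≡ 9² = 81 ≡ 81 (mod 104)
  7^64 ≡ 81² = 6561 ≡ 9 (mod 104)
105 = 64 + 32 + 8 + 1, so 7^105 = 7^64 × 7^32 × 7^8 × 7^1 ≡ 9 × 81 × 81 × 7 (mod 104)
Multiplying step by step:
  9 × 81 = 729 ≡ 1 (mod 104)
  1 × 81 = 81 ≡ 81 (mod 104)
  81 × 7 = 567 ≡ 47 (mod 104)
Result: 7^105 ≡ 47 (mod 104)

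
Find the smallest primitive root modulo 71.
p - 1 = 70 has prime divisors 2, 5, 7. h is a primitive root mod 71 iff h^(70/q) ≢ 1 (mod 71) for each such q.
h = 2: 2^35 ≡ 1, 2^14 ≡ 54, 2^10 ≡ 30 (mod 71); 2^35 ≡ 1, so not a primitive root.
h = 3: 3^35 ≡ 1, 3^14 ≡ 54, 3^10 ≡ 48 (mod 71); 3^35 ≡ 1, so not a primitive root.
h = 4: 4^35 ≡ 1, 4^14 ≡ 5, 4^10 ≡ 48 (mod 71); 4^35 ≡ 1, so not a primitive root.
h = 5: 5^35 ≡ 1, 5^14 ≡ 57, 5^10 ≡ 1 (mod 71); 5^35 ≡ 1, so not a primitive root.
h = 6: 6^35 ≡ 1, 6^14 ≡ 5, 6^10 ≡ 20 (mod 71); 6^35 ≡ 1, so not a primitive root.
h = 7: 7^35 ≡ 70, 7^14 ≡ 54, 7^10 ≡ 45 (mod 71); none is 1, so 7 has order 70 and is a primitive root.
The smallest primitive root mod 71 is g = 7.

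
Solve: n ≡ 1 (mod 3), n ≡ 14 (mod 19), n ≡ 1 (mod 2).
M = 3 × 19 × 2 = 114. M₁ = 38, y₁ ≡ 2 (mod 3). M₂ = 6, y₂ ≡ 16 (mod 19). M₃ = 57, y₃ ≡ 1 (mod 2). n = 1×38×2 + 14×6×16 + 1×57×1 ≡ 109 (mod 114)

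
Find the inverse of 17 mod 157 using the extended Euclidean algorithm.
Extended GCD: 17(37) + 157(-4) = 1. So 17^(-1) ≡ 37 ≡ 37 (mod 157). Verify: 17 × 37 = 629 ≡ 1 (mod 157)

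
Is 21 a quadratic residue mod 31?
By Euler's criterion: 21^{15} ≡ 30 (mod 31). Since this equals -1 (≡ 30), 21 is not a QR.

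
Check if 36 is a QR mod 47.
By Euler's criterion: 36^{23} ≡ 1 (mod 47). Since this equals 1, 36 is a QR.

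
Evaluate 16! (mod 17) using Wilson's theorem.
By Wilson's theorem, (16)! ≡ -1 ≡ 16 (mod 17)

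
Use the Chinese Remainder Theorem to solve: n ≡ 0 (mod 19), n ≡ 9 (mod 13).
152

Using the Chinese Remainder Theorem:
M = product of moduli = 247
For equation 1: M_1 = 13, 13 ≡ 13 (mod 19), inverse of 13 mod 19 is 3 (check: 13 × 3 = 39 ≡ 1 (mod 19))
For equation 2: M_2 = 19, 19 ≡ 6 (mod 13), inverse of 19 mod 13 is 11 (check: 6 × 11 = 66 ≡ 1 (mod 13))
Combine: n ≡ Σ r_i×M_i×(M_i⁻¹ mod m_i) = 0×13×3 + 9×19×11 = 0 + 1881 = 1881
1881 mod 247 = 152
n ≡ 152 (mod 247)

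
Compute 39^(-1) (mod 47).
39^(-1) ≡ 41 (mod 47). Verification: 39 × 41 = 1599 ≡ 1 (mod 47)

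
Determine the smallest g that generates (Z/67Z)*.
2

A primitive root g modulo p has order p-1 = 66
Prime divisors of 66: [2, 3, 11]
g is a primitive root iff g^(66/q) ≢ 1 (mod 67) for each prime divisor q
Testing small values:
  g = 2: 2^33 ≡ 66, 2^22 ≡ 37, 2^6 ≡ 64 (mod 67) → none is 1, primitive root!
The smallest primitive root is 2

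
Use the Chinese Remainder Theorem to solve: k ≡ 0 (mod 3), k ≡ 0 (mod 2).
M = 3 × 2 = 6. M₁ = 2, y₁ ≡ 2 (mod 3). M₂ = 3, y₂ ≡ 1 (mod 2). k = 0×2×2 + 0×3×1 ≡ 0 (mod 6)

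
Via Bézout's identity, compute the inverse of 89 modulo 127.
Extended GCD: 89(10) + 127(-7) = 1. So 89^(-1) ≡ 10 ≡ 10 (mod 127). Verify: 89 × 10 = 890 ≡ 1 (mod 127)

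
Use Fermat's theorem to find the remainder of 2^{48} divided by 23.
16

By Fermat's Little Theorem, a^(p-1) ≡ 1 (mod p) for prime p and gcd(a, p) = 1
Here p = 23, so 2^22 ≡ 1 (mod 23)
We can reduce the exponent: 48 mod 22 = 4
So 2^48 ≡ 2^4 (mod 23)
Computing: 2^4 mod 23 = 16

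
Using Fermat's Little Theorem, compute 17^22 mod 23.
By Fermat's Little Theorem, 17^{22} ≡ 1 (mod 23) since 23 is prime and gcd(17, 23) = 1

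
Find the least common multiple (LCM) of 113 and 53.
5989

First find GCD(113, 53) using the Euclidean algorithm:
113 = 2 × 53 + 7
53 = 7 × 7 + 4
7 = 1 × 4 + 3
4 = 1 × 3 + 1
3 = 3 × 1 + 0
GCD(113, 53) = 1

LCM formula: LCM(a, b) = (a × b) / GCD(a, b)
LCM(113, 53) = (113 × 53) / 1
LCM(113, 53) = 5989 / 1
LCM(113, 53) = 5989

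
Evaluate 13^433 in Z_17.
Using Fermat: 13^{16} ≡ 1 (mod 17). 433 ≡ 1 (mod 16). So 13^{433} ≡ 13^{1} ≡ 13 (mod 17)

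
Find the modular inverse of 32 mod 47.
32^(-1) ≡ 25 (mod 47). Verification: 32 × 25 = 800 ≡ 1 (mod 47)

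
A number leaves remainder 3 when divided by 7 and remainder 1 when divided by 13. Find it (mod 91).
M = 7 × 13 = 91. M₁ = 13, y₁ ≡ 6 (mod 7). M₂ = 7, y₂ ≡ 2 (mod 13). n = 3×13×6 + 1×7×2 ≡ 66 (mod 91)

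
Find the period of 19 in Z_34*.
Powers of 19 mod 34: 19^1≡19, 19^2≡21, 19^3≡25, 19^4≡33, 19^5≡15, 19^6≡13, 19^7≡9, 19^8≡1. Order = 8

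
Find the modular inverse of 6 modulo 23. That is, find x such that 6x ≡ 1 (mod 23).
4

Using Extended Euclidean Algorithm:
gcd(6, 23) = 1
Bezout coefficients: 6 × 4 + 23 × -1 = 1
So 6 × 4 ≡ 1 (mod 23)
The inverse is 4 mod 23 = 4
Verification: 6 × 4 = 24 = 1 × 23 + 1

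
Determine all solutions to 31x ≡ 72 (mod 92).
32

Since gcd(31, 92) = 1 divides 72, a solution exists.
Multiply both sides by the inverse of 31 mod 92:
  31^(-1) mod 92 = 3
  x ≡ 3 × 72 ≡ 216 ≡ 32 (mod 92)
Verification: 31 × 32 = 992 = 10 × 92 + 72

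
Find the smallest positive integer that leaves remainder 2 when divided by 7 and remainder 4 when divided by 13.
M = 7 × 13 = 91. M₁ = 13, y₁ ≡ 6 (mod 7). M₂ = 7, y₂ ≡ 2 (mod 13). t = 2×13×6 + 4×7×2 ≡ 30 (mod 91). The smallest positive such number is 30.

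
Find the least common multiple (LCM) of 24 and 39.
312

First find GCD(24, 39) using the Euclidean algorithm:
24 = 0 × 39 + 24
39 = 1 × 24 + 15
24 = 1 × 15 + 9
15 = 1 × 9 + 6
9 = 1 × 6 + 3
6 = 2 × 3 + 0
GCD(24, 39) = 3

LCM formula: LCM(a, b) = (a × b) / GCD(a, b)
LCM(24, 39) = (24 × 39) / 3
LCM(24, 39) = 936 / 3
LCM(24, 39) = 312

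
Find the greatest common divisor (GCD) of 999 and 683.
1

Using the Euclidean algorithm:
999 = 1 × 683 + 316
683 = 2 × 316 + 51
316 = 6 × 51 + 10
51 = 5 × 10 + 1
10 = 10 × 1 + 0

GCD(999, 683) = 1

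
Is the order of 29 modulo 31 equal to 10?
Yes, ord_31(29) = 10.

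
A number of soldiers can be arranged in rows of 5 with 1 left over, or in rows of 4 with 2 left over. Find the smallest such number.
M = 5 × 4 = 20. M₁ = 4, y₁ ≡ 4 (mod 5). M₂ = 5, y₂ ≡ 1 (mod 4). z = 1×4×4 + 2×5×1 ≡ 6 (mod 20). The smallest positive such number is 6.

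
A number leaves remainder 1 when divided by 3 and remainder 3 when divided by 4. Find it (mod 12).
M = 3 × 4 = 12. M₁ = 4, y₁ ≡ 1 (mod 3). M₂ = 3, y₂ ≡ 3 (mod 4). r = 1×4×1 + 3×3×3 ≡ 7 (mod 12)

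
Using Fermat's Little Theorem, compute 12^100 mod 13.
By Fermat: 12^{12} ≡ 1 (mod 13). 100 = 8×12 + 4. So 12^{100} ≡ 12^{4} ≡ 1 (mod 13)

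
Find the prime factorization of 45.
3^2 × 5

Divide by primes starting from smallest:
45 ÷ 3 = 15
15 ÷ 3 = 5
5 ÷ 5 = 1

45 = 3^2 × 5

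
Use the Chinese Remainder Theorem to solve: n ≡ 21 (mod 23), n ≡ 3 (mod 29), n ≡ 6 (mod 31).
12096

Using the Chinese Remainder Theorem:
M = product of moduli = 20677
For equation 1: M_1 = 899, 899 ≡ 2 (mod 23), inverse of 899 mod 23 is 12 (check: 2 × 12 = 24 ≡ 1 (mod 23))
For equation 2: M_2 = 713, 713 ≡ 17 (mod 29), inverse of 713 mod 29 is 12 (check: 17 × 12 = 204 ≡ 1 (mod 29))
For equation 3: M_3 = 667, 667 ≡ 16 (mod 31), inverse of 667 mod 31 is 2 (check: 16 × 2 = 32 ≡ 1 (mod 31))
Combine: n ≡ Σ r_i×M_i×(M_i⁻¹ mod m_i) = 21×899×12 + 3×713×12 + 6×667×2 = 226548 + 25668 + 8004 = 260220
260220 mod 20677 = 12096
n ≡ 12096 (mod 20677)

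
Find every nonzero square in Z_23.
QRs mod 23: {1, 2, 3, 4, 6, 8, 9, 12, 13, 16, 18}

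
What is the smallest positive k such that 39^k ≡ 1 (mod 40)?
Powers of 39 mod 40: 39^1≡39, 39^2≡1. Order = 2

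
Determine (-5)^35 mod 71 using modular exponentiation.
Using repeated squaring. (-5) ≡ 66 (mod 71). 35 = 32 + 2 + 1 (binary 100011). Repeated squaring mod 71: 66^1 ≡ 66; 66^2 ≡ 66² = 4356 ≡ 25; 66^4 ≡ 25² = 625 ≡ 57; 66^8 ≡ 57² = 3249 ≡ 54; 66^16 ≡ 54² = 2916 ≡ 5; 66^32 ≡ 5² = 25 ≡ 25. Multiply: (-5)^35 ≡ 66^32 × 66^2 × 66^1 ≡ 25 × 25 × 66 (mod 71): 25 × 25 = 625 ≡ 57; 57 × 66 = 3762 ≡ 70. So (-5)^35 ≡ 70 (mod 71).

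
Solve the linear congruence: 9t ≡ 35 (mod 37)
8

Since gcd(9, 37) = 1 divides 35, a solution exists.
Multiply both sides by the inverse of 9 mod 37:
  9^(-1) mod 37 = 33
  x ≡ 33 × 35 ≡ 1155 ≡ 8 (mod 37)
Verification: 9 × 8 = 72 = 1 × 37 + 35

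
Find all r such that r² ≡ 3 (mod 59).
The square roots of 3 mod 59 are 48 and 11. Verify: 48² = 2304 ≡ 3 (mod 59)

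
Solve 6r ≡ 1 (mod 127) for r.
6^(-1) ≡ 106 (mod 127). Verification: 6 × 106 = 636 ≡ 1 (mod 127)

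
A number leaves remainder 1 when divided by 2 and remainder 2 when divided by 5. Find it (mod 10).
M = 2 × 5 = 10. M₁ = 5, y₁ ≡ 1 (mod 2). M₂ = 2, y₂ ≡ 3 (mod 5). x = 1×5×1 + 2×2×3 ≡ 7 (mod 10)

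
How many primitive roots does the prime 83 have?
Number of primitive roots mod 83 = φ(82) = 40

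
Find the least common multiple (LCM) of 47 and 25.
1175

First find GCD(47, 25) using the Euclidean algorithm:
47 = 1 × 25 + 22
25 = 1 × 22 + 3
22 = 7 × 3 + 1
3 = 3 × 1 + 0
GCD(47, 25) = 1

LCM formula: LCM(a, b) = (a × b) / GCD(a, b)
LCM(47, 25) = (47 × 25) / 1
LCM(47, 25) = 1175 / 1
LCM(47, 25) = 1175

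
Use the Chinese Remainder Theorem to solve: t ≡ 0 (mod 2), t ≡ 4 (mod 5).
M = 2 × 5 = 10. M₁ = 5, y₁ ≡ 1 (mod 2). M₂ = 2, y₂ ≡ 3 (mod 5). t = 0×5×1 + 4×2×3 ≡ 4 (mod 10)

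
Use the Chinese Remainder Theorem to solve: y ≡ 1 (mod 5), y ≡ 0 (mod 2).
M = 5 × 2 = 10. M₁ = 2, y₁ ≡ 3 (mod 5). M₂ = 5, y₂ ≡ 1 (mod 2). y = 1×2×3 + 0×5×1 ≡ 6 (mod 10)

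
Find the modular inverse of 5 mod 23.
5^(-1) ≡ 14 (mod 23). Verification: 5 × 14 = 70 ≡ 1 (mod 23)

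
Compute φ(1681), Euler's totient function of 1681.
1640

Prime factorization: 1681 = 41^2
Using the formula φ(n) = n × Π(1 - 1/p) for each prime factor p:
φ(1681) = 1681 × (1 - 1/41)
φ(1681) = 1640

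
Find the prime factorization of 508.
2^2 × 127

Divide by primes starting from smallest:
508 ÷ 2 = 254
254 ÷ 2 = 127
127 ÷ 127 = 1

508 = 2^2 × 127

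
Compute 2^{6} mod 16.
0

Using successive squaring:
Binary expansion of 6: 110
Powers of 2 mod 16 (each is the square of the previous):
  2^1 ≡ 2 (mod 16)
  2^2 ≡ 2² = 4 ≡ 4 (mod 16)
  2^4 ≡ 4² = 16 ≡ 0 (mod 16)
6 = 4 + 2, so 2^6 = 2^4 × 2^2 ≡ 0 × 4 (mod 16)
Multiplying step by step:
  0 × 4 = 0 ≡ 0 (mod 16)
Result: 2^6 ≡ 0 (mod 16)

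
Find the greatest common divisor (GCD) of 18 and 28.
2

Using the Euclidean algorithm:
18 = 0 × 28 + 18
28 = 1 × 18 + 10
18 = 1 × 10 + 8
10 = 1 × 8 + 2
8 = 4 × 2 + 0

GCD(18, 28) = 2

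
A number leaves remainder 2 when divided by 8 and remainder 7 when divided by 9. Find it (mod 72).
M = 8 × 9 = 72. M₁ = 9, y₁ ≡ 1 (mod 8). M₂ = 8, y₂ ≡ 8 (mod 9). m = 2×9×1 + 7×8×8 ≡ 34 (mod 72)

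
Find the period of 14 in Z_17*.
Powers of 14 mod 17: 14^1≡14, 14^2≡9, 14^3≡7, 14^4≡13, 14^5≡12, 14^6≡15, 14^7≡6, 14^8≡16, 14^9≡3, 14^10≡8, 14^11≡10, 14^12≡4, 14^13≡5, 14^14≡2, 14^15≡11, 14^16≡1. Order = 16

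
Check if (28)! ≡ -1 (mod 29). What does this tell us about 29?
(28)! mod 29 = 28. Since this equals -1 (mod 29), Wilson confirms 29 is prime.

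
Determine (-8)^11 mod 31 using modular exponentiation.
Using repeated squaring. (-8) ≡ 23 (mod 31). 11 = 8 + 2 + 1 (binary 1011). Repeated squaring mod 31: 23^1 ≡ 23; 23^2 ≡ 23² = 529 ≡ 2; 23^4 ≡ 2² = 4 ≡ 4; 23^8 ≡ 4² = 16 ≡ 16. Multiply: (-8)^11 ≡ 23^8 × 23^2 × 23^1 ≡ 16 × 2 × 23 (mod 31): 16 × 2 = 32 ≡ 1; 1 × 23 = 23 ≡ 23. So (-8)^11 ≡ 23 (mod 31).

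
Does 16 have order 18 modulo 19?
p - 1 = 18 has prime divisors 2, 3. Check 16^(18/q) mod 19 for each: 16^(18/2) = 16^9 ≡ 1, 16^(18/3) = 16^6 ≡ 7 (mod 19). Since 16^9 ≡ 1 (mod 19), the order of 16 divides 9 (in fact the order is 9) ≠ 18, so it is not a primitive root.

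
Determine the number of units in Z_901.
832

Prime factorization: 901 = 17 × 53
Using the formula φ(n) = n × Π(1 - 1/p) for each prime factor p:
φ(901) = 901 × (1 - 1/17) × (1 - 1/53)
φ(901) = 832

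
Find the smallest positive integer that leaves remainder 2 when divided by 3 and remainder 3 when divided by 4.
M = 3 × 4 = 12. M₁ = 4, y₁ ≡ 1 (mod 3). M₂ = 3, y₂ ≡ 3 (mod 4). z = 2×4×1 + 3×3×3 ≡ 11 (mod 12). The smallest positive such number is 11.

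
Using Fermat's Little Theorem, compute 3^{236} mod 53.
44

By Fermat's Little Theorem, a^(p-1) ≡ 1 (mod p) for prime p and gcd(a, p) = 1
Here p = 53, so 3^52 ≡ 1 (mod 53)
We can reduce the exponent: 236 mod 52 = 28
So 3^236 ≡ 3^28 (mod 53)
Computing: 3^28 mod 53 = 44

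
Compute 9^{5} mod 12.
9

Using successive squaring:
Binary expansion of 5: 101
Powers of 9 mod 12 (each is the square of the previous):
  9^1 ≡ 9 (mod 12)
  9^2 ≡ 9² = 81 ≡ 9 (mod 12)
  9^4 ≡ 9² = 81 ≡ 9 (mod 12)
5 = 4 + 1, so 9^5 = 9^4 × 9^1 ≡ 9 × 9 (mod 12)
Multiplying step by step:
  9 × 9 = 81 ≡ 9 (mod 12)
Result: 9^5 ≡ 9 (mod 12)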